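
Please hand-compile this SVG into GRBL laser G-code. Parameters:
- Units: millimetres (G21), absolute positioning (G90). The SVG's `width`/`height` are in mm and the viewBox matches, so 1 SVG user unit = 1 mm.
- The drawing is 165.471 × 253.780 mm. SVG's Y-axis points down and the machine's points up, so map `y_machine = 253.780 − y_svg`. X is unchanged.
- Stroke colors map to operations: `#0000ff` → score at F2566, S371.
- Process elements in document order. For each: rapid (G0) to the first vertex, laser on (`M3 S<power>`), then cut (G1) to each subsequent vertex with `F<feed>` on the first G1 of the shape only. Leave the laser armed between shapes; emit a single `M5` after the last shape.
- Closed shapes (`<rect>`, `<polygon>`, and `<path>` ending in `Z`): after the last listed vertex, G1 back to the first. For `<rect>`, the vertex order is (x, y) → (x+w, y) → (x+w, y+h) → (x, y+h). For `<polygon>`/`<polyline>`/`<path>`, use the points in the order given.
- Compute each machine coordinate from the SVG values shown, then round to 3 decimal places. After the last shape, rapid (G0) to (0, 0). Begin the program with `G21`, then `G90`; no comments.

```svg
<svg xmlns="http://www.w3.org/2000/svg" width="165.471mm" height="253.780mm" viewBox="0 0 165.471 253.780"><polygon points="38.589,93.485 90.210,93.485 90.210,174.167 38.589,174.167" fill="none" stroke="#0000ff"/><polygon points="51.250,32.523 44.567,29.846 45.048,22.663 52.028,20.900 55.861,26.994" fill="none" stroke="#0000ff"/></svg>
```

viewBox `0 0 165.471 253.780` with mm width/height → 1 unit = 1 mm. Flip: y_m = 253.780 − y_svg.

**Shape 1** — `<polygon>` rectangle, stroke `#0000ff` → score (S371, F2566). Machine vertices: (38.589,160.295) → (90.210,160.295) → (90.210,79.613) → (38.589,79.613) → (38.589,160.295). Closed: final G1 returns to the first vertex.

**Shape 2** — `<polygon>` regular polygon, stroke `#0000ff` → score (S371, F2566). Machine vertices: (51.250,221.257) → (44.567,223.934) → (45.048,231.117) → (52.028,232.880) → (55.861,226.786) → (51.250,221.257). Closed: final G1 returns to the first vertex.

G21
G90
G0 X38.589 Y160.295
M3 S371
G1 X90.210 Y160.295 F2566
G1 X90.210 Y79.613
G1 X38.589 Y79.613
G1 X38.589 Y160.295
G0 X51.250 Y221.257
M3 S371
G1 X44.567 Y223.934 F2566
G1 X45.048 Y231.117
G1 X52.028 Y232.880
G1 X55.861 Y226.786
G1 X51.250 Y221.257
M5
G0 X0.000 Y0.000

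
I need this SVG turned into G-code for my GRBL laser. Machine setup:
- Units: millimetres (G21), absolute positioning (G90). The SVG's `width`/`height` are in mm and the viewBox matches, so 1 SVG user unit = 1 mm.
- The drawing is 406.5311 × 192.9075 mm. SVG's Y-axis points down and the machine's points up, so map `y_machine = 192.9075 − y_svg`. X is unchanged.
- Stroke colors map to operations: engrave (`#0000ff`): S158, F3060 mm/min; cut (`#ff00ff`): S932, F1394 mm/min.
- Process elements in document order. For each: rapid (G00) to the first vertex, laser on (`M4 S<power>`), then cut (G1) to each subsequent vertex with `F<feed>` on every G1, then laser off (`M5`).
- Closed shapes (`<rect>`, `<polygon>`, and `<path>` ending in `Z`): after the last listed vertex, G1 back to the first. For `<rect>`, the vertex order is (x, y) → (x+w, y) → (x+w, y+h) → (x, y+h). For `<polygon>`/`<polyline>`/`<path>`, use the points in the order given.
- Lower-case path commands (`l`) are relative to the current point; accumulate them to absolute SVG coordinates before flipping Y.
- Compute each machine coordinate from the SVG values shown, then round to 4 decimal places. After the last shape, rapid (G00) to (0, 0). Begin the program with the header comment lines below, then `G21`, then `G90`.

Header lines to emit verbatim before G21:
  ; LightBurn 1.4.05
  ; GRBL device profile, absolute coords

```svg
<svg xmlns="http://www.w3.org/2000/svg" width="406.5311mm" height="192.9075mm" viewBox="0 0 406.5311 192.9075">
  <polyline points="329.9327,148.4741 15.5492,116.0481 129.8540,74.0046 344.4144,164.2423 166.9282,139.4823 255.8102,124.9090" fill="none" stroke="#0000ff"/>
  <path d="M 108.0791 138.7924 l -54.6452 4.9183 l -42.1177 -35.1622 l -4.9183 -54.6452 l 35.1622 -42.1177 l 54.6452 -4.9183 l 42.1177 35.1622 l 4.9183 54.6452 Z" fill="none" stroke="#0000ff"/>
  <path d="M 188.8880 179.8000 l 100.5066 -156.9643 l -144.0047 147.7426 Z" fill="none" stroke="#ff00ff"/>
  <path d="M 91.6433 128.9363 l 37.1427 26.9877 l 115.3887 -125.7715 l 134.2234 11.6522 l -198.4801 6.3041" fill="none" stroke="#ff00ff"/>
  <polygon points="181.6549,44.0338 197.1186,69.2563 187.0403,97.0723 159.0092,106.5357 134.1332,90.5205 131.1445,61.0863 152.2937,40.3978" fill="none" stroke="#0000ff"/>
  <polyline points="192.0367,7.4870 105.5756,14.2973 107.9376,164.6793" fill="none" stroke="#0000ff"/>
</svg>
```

; LightBurn 1.4.05
; GRBL device profile, absolute coords
G21
G90
G00 X329.9327 Y44.4334
M4 S158
G1 X15.5492 Y76.8594 F3060
G1 X129.8540 Y118.9029 F3060
G1 X344.4144 Y28.6652 F3060
G1 X166.9282 Y53.4252 F3060
G1 X255.8102 Y67.9985 F3060
M5
G00 X108.0791 Y54.1151
M4 S158
G1 X53.4339 Y49.1968 F3060
G1 X11.3162 Y84.3590 F3060
G1 X6.3979 Y139.0042 F3060
G1 X41.5601 Y181.1219 F3060
G1 X96.2053 Y186.0402 F3060
G1 X138.3230 Y150.8780 F3060
G1 X143.2413 Y96.2328 F3060
G1 X108.0791 Y54.1151 F3060
M5
G00 X188.8880 Y13.1075
M4 S932
G1 X289.3946 Y170.0718 F1394
G1 X145.3899 Y22.3292 F1394
G1 X188.8880 Y13.1075 F1394
M5
G00 X91.6433 Y63.9712
M4 S932
G1 X128.7860 Y36.9835 F1394
G1 X244.1747 Y162.7550 F1394
G1 X378.3981 Y151.1028 F1394
G1 X179.9180 Y144.7987 F1394
M5
G00 X181.6549 Y148.8737
M4 S158
G1 X197.1186 Y123.6512 F3060
G1 X187.0403 Y95.8352 F3060
G1 X159.0092 Y86.3718 F3060
G1 X134.1332 Y102.3870 F3060
G1 X131.1445 Y131.8212 F3060
G1 X152.2937 Y152.5097 F3060
G1 X181.6549 Y148.8737 F3060
M5
G00 X192.0367 Y185.4205
M4 S158
G1 X105.5756 Y178.6102 F3060
G1 X107.9376 Y28.2282 F3060
M5
G00 X0.0000 Y0.0000

1 u = 1 mm; y_m = 192.9075 − y.

[1] `<polyline>` open polyline, #0000ff→engrave S158 F3060: (329.9327,44.4334) → (15.5492,76.8594) → (129.8540,118.9029) → (344.4144,28.6652) → (166.9282,53.4252) → (255.8102,67.9985)

[2] `<path>` regular polygon, #0000ff→engrave S158 F3060: (108.0791,54.1151) → (53.4339,49.1968) → (11.3162,84.3590) → (6.3979,139.0042) → (41.5601,181.1219) → (96.2053,186.0402) → (138.3230,150.8780) → (143.2413,96.2328) → (108.0791,54.1151) (closed)

[3] `<path>` closed polygon, #ff00ff→cut S932 F1394: (188.8880,13.1075) → (289.3946,170.0718) → (145.3899,22.3292) → (188.8880,13.1075) (closed)

[4] `<path>` open polyline, #ff00ff→cut S932 F1394: (91.6433,63.9712) → (128.7860,36.9835) → (244.1747,162.7550) → (378.3981,151.1028) → (179.9180,144.7987)

[5] `<polygon>` regular polygon, #0000ff→engrave S158 F3060: (181.6549,148.8737) → (197.1186,123.6512) → (187.0403,95.8352) → (159.0092,86.3718) → (134.1332,102.3870) → (131.1445,131.8212) → (152.2937,152.5097) → (181.6549,148.8737) (closed)

[6] `<polyline>` open polyline, #0000ff→engrave S158 F3060: (192.0367,185.4205) → (105.5756,178.6102) → (107.9376,28.2282)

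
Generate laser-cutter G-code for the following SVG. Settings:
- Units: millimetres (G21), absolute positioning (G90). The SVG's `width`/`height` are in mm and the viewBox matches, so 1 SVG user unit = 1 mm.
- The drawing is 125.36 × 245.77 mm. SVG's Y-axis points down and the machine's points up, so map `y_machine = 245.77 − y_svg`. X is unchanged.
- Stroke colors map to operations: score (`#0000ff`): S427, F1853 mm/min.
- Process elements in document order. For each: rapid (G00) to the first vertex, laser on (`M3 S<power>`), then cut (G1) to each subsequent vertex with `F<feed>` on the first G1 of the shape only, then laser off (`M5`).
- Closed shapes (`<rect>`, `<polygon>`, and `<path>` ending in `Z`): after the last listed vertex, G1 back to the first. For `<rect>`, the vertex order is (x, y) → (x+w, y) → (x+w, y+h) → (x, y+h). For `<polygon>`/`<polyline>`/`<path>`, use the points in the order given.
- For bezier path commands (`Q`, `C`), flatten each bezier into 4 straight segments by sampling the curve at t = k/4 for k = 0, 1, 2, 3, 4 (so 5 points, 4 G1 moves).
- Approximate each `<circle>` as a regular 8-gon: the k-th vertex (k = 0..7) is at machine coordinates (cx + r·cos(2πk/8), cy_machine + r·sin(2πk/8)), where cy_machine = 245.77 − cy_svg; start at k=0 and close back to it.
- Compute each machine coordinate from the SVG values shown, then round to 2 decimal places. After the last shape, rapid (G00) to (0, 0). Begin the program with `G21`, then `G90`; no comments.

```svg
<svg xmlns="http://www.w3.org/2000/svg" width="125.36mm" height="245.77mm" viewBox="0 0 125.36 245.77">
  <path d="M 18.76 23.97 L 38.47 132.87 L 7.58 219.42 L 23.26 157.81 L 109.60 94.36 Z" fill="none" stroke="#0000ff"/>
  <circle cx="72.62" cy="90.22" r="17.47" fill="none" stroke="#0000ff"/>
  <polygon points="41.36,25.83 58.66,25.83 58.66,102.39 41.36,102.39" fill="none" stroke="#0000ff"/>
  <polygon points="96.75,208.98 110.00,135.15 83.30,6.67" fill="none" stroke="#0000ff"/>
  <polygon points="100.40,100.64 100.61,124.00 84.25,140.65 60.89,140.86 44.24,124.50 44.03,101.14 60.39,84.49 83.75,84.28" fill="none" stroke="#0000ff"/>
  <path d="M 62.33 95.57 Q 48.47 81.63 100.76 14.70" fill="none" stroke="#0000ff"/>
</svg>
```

G21
G90
G00 X18.76 Y221.80
M3 S427
G1 X38.47 Y112.90 F1853
G1 X7.58 Y26.35
G1 X23.26 Y87.96
G1 X109.60 Y151.41
G1 X18.76 Y221.80
M5
G00 X90.09 Y155.55
M3 S427
G1 X84.97 Y167.90 F1853
G1 X72.62 Y173.02
G1 X60.27 Y167.90
G1 X55.15 Y155.55
G1 X60.27 Y143.20
G1 X72.62 Y138.08
G1 X84.97 Y143.20
G1 X90.09 Y155.55
M5
G00 X41.36 Y219.94
M3 S427
G1 X58.66 Y219.94 F1853
G1 X58.66 Y143.38
G1 X41.36 Y143.38
G1 X41.36 Y219.94
M5
G00 X96.75 Y36.79
M3 S427
G1 X110.00 Y110.62 F1853
G1 X83.30 Y239.10
G1 X96.75 Y36.79
M5
G00 X100.40 Y145.13
M3 S427
G1 X100.61 Y121.77 F1853
G1 X84.25 Y105.12
G1 X60.89 Y104.91
G1 X44.24 Y121.27
G1 X44.03 Y144.63
G1 X60.39 Y161.28
G1 X83.75 Y161.49
G1 X100.40 Y145.13
M5
G00 X62.33 Y150.20
M3 S427
G1 X59.53 Y160.48 F1853
G1 X65.01 Y177.39
G1 X78.75 Y200.92
G1 X100.76 Y231.07
M5
G00 X0.00 Y0.00

1 u = 1 mm; y_m = 245.77 − y.

[1] `<path>` closed polygon, #0000ff→score S427 F1853: (18.76,221.80) → (38.47,112.90) → (7.58,26.35) → (23.26,87.96) → (109.60,151.41) → (18.76,221.80) (closed)

[2] `<circle>` circle, #0000ff→score S427 F1853: (90.09,155.55) → (84.97,167.90) → (72.62,173.02) → (60.27,167.90) → (55.15,155.55) → (60.27,143.20) → (72.62,138.08) → (84.97,143.20) → (90.09,155.55) (closed)

[3] `<polygon>` rectangle, #0000ff→score S427 F1853: (41.36,219.94) → (58.66,219.94) → (58.66,143.38) → (41.36,143.38) → (41.36,219.94) (closed)

[4] `<polygon>` closed polygon, #0000ff→score S427 F1853: (96.75,36.79) → (110.00,110.62) → (83.30,239.10) → (96.75,36.79) (closed)

[5] `<polygon>` regular polygon, #0000ff→score S427 F1853: (100.40,145.13) → (100.61,121.77) → (84.25,105.12) → (60.89,104.91) → (44.24,121.27) → (44.03,144.63) → (60.39,161.28) → (83.75,161.49) → (100.40,145.13) (closed)

[6] `<path>` quadratic bezier, #0000ff→score S427 F1853: (62.33,150.20) → (59.53,160.48) → (65.01,177.39) → (78.75,200.92) → (100.76,231.07)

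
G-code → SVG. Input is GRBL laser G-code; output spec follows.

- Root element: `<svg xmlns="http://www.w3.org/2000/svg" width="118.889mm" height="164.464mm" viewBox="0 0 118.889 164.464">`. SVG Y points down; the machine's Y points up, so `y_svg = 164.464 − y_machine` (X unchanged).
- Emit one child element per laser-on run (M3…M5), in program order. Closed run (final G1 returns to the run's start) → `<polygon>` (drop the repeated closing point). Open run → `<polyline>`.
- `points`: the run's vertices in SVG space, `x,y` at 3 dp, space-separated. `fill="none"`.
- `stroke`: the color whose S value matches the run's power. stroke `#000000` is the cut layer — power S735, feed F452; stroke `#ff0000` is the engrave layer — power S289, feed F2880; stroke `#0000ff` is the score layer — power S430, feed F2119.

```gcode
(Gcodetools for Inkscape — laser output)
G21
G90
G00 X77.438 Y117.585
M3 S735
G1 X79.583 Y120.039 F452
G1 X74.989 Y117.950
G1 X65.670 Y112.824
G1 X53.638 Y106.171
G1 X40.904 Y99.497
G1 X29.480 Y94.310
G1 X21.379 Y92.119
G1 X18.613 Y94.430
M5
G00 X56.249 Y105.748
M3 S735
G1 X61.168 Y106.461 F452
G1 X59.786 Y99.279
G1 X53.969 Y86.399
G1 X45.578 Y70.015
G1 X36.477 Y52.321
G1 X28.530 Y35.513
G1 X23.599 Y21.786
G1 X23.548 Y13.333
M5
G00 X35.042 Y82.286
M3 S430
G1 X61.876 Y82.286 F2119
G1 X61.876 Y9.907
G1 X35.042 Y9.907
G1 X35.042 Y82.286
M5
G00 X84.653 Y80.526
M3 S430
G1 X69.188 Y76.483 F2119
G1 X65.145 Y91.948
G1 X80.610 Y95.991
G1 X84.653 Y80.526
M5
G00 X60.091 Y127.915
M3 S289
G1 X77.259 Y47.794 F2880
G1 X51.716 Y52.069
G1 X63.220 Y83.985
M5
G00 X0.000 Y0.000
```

Each laser-on run becomes one SVG element. Flip Y back into SVG space with y_svg = 164.464 − y_machine.

Run 1: S735 ⇒ cut layer `#000000`. The run is open, so emit a `<polyline>` with points (Y-flipped): 77.438,46.879 79.583,44.425 74.989,46.514 65.670,51.640 53.638,58.293 40.904,64.967 29.480,70.154 21.379,72.345 18.613,70.034.

Run 2: power S735 maps to stroke `#000000` (cut). The run is open, so emit a `<polyline>` with points (Y-flipped): 56.249,58.716 61.168,58.003 59.786,65.185 53.969,78.065 45.578,94.449 36.477,112.143 28.530,128.951 23.599,142.678 23.548,151.131.

Run 3: the run's S430 means `#0000ff` (score). The run returns to its start, so emit a `<polygon>` with points (Y-flipped): 35.042,82.178 61.876,82.178 61.876,154.557 35.042,154.557.

Run 4: power S430 maps to stroke `#0000ff` (score). The run returns to its start, so emit a `<polygon>` with points (Y-flipped): 84.653,83.938 69.188,87.981 65.145,72.516 80.610,68.473.

Run 5: S289 ⇒ engrave layer `#ff0000`. The run is open, so emit a `<polyline>` with points (Y-flipped): 60.091,36.549 77.259,116.670 51.716,112.395 63.220,80.479.

<svg xmlns="http://www.w3.org/2000/svg" width="118.889mm" height="164.464mm" viewBox="0 0 118.889 164.464">
  <polyline points="77.438,46.879 79.583,44.425 74.989,46.514 65.670,51.640 53.638,58.293 40.904,64.967 29.480,70.154 21.379,72.345 18.613,70.034" fill="none" stroke="#000000"/>
  <polyline points="56.249,58.716 61.168,58.003 59.786,65.185 53.969,78.065 45.578,94.449 36.477,112.143 28.530,128.951 23.599,142.678 23.548,151.131" fill="none" stroke="#000000"/>
  <polygon points="35.042,82.178 61.876,82.178 61.876,154.557 35.042,154.557" fill="none" stroke="#0000ff"/>
  <polygon points="84.653,83.938 69.188,87.981 65.145,72.516 80.610,68.473" fill="none" stroke="#0000ff"/>
  <polyline points="60.091,36.549 77.259,116.670 51.716,112.395 63.220,80.479" fill="none" stroke="#ff0000"/>
</svg>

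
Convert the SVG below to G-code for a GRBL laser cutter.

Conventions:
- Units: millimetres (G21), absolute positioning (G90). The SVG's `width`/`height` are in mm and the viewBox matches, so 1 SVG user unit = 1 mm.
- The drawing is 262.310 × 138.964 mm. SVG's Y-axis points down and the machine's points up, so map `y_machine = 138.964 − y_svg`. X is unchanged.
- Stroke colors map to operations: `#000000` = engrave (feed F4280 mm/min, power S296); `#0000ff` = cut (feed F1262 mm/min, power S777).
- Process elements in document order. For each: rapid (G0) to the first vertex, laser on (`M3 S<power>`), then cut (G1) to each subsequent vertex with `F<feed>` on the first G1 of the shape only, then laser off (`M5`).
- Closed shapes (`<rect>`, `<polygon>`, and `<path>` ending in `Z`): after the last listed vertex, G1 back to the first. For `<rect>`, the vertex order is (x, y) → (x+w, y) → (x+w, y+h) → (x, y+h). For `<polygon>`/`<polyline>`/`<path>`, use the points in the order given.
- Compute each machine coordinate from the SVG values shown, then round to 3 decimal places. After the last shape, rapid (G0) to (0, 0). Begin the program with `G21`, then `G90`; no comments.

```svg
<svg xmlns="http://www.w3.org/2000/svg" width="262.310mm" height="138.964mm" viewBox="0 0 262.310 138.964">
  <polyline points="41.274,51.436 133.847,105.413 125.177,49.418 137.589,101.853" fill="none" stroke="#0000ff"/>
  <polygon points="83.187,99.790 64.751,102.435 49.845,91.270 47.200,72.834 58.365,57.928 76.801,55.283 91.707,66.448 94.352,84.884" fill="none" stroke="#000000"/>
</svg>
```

1 u = 1 mm; y_m = 138.964 − y.

[1] `<polyline>` open polyline, #0000ff→cut S777 F1262: (41.274,87.528) → (133.847,33.551) → (125.177,89.546) → (137.589,37.111)

[2] `<polygon>` regular polygon, #000000→engrave S296 F4280: (83.187,39.174) → (64.751,36.529) → (49.845,47.694) → (47.200,66.130) → (58.365,81.036) → (76.801,83.681) → (91.707,72.516) → (94.352,54.080) → (83.187,39.174) (closed)

G21
G90
G0 X41.274 Y87.528
M3 S777
G1 X133.847 Y33.551 F1262
G1 X125.177 Y89.546
G1 X137.589 Y37.111
M5
G0 X83.187 Y39.174
M3 S296
G1 X64.751 Y36.529 F4280
G1 X49.845 Y47.694
G1 X47.200 Y66.130
G1 X58.365 Y81.036
G1 X76.801 Y83.681
G1 X91.707 Y72.516
G1 X94.352 Y54.080
G1 X83.187 Y39.174
M5
G0 X0.000 Y0.000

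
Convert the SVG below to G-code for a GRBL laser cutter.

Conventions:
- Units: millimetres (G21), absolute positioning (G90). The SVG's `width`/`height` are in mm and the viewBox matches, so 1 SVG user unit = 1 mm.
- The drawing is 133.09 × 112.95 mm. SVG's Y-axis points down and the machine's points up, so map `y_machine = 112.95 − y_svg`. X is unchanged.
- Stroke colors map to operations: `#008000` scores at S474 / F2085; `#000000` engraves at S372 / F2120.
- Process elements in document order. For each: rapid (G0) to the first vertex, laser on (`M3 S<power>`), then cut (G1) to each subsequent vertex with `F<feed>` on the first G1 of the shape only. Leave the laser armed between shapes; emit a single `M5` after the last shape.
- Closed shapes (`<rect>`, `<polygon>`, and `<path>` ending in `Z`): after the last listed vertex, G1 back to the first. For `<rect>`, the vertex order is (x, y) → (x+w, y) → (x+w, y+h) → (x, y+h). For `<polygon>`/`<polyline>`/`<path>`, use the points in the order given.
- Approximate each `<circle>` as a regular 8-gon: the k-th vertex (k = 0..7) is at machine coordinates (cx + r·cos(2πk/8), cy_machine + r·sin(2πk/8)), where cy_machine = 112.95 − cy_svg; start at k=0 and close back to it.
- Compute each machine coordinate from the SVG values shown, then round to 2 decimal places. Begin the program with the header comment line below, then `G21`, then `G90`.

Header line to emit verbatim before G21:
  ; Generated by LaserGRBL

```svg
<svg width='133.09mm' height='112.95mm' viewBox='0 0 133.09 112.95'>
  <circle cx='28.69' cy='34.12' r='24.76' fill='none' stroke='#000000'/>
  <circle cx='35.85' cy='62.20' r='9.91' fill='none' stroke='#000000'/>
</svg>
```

; Generated by LaserGRBL
G21
G90
G0 X53.45 Y78.83
M3 S372
G1 X46.20 Y96.34 F2120
G1 X28.69 Y103.59
G1 X11.18 Y96.34
G1 X3.93 Y78.83
G1 X11.18 Y61.32
G1 X28.69 Y54.07
G1 X46.20 Y61.32
G1 X53.45 Y78.83
G0 X45.76 Y50.75
M3 S372
G1 X42.86 Y57.76 F2120
G1 X35.85 Y60.66
G1 X28.84 Y57.76
G1 X25.94 Y50.75
G1 X28.84 Y43.74
G1 X35.85 Y40.84
G1 X42.86 Y43.74
G1 X45.76 Y50.75
M5

Since the viewBox matches the mm dimensions, user units are millimetres directly. The only transform is the Y-flip y_m = 112.95 − y_svg.

Shape 1 is a circle drawn with `<circle>`. Its stroke #000000 means engrave at S372, F2120. After flipping Y the toolpath is (53.45,78.83) → (46.20,96.34) → (28.69,103.59) → (11.18,96.34) → (3.93,78.83) → (11.18,61.32) → (28.69,54.07) → (46.20,61.32) → (53.45,78.83), returning to the start.

Shape 2 is a circle drawn with `<circle>`. Its stroke #000000 means engrave at S372, F2120. After flipping Y the toolpath is (45.76,50.75) → (42.86,57.76) → (35.85,60.66) → (28.84,57.76) → (25.94,50.75) → (28.84,43.74) → (35.85,40.84) → (42.86,43.74) → (45.76,50.75), returning to the start.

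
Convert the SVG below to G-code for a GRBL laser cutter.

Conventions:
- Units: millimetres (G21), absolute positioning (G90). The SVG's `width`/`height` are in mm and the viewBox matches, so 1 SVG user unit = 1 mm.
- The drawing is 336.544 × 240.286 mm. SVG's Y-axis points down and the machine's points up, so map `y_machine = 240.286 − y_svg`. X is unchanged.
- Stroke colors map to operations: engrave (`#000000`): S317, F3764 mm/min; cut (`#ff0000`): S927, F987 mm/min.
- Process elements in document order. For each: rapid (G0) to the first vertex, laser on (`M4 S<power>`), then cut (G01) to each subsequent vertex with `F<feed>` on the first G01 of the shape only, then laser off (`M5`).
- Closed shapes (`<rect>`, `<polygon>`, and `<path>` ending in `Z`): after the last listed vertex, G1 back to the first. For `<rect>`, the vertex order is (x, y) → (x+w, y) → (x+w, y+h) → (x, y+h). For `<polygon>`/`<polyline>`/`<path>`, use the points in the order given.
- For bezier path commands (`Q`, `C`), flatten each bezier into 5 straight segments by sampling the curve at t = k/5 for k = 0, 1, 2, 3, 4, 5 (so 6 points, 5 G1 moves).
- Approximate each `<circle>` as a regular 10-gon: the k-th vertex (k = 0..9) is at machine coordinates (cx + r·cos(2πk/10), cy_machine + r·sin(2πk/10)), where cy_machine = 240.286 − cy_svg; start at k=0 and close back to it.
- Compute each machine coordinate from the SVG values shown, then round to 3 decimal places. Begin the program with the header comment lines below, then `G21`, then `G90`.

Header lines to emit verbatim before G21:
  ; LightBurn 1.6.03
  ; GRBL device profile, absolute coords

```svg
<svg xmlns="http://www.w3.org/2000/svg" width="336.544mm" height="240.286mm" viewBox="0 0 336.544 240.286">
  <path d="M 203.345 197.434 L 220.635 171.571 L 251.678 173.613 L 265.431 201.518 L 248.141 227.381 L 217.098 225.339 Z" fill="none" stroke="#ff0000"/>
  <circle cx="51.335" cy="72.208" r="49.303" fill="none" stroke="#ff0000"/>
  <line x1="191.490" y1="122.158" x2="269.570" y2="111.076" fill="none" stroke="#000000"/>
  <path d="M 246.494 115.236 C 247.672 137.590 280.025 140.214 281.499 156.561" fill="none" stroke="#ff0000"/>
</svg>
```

; LightBurn 1.6.03
; GRBL device profile, absolute coords
G21
G90
G0 X203.345 Y42.852
M4 S927
G01 X220.635 Y68.715 F987
G01 X251.678 Y66.673
G01 X265.431 Y38.768
G01 X248.141 Y12.905
G01 X217.098 Y14.947
G01 X203.345 Y42.852
M5
G0 X100.638 Y168.078
M4 S927
G01 X91.222 Y197.058 F987
G01 X66.570 Y214.968
G01 X36.100 Y214.968
G01 X11.448 Y197.058
G01 X2.032 Y168.078
G01 X11.448 Y139.098
G01 X36.100 Y121.188
G01 X66.570 Y121.188
G01 X91.222 Y139.098
G01 X100.638 Y168.078
M5
G0 X191.490 Y118.128
M4 S317
G01 X269.570 Y129.210 F3764
M5
G0 X246.494 Y125.050
M4 S927
G01 X250.445 Y113.738 F987
G01 X258.900 Y105.555
G01 X268.880 Y98.895
G01 X277.406 Y92.154
G01 X281.499 Y83.725
M5

viewBox `0 0 336.544 240.286` with mm width/height → 1 unit = 1 mm. Flip: y_m = 240.286 − y_svg.

**Shape 1** — `<path>` regular polygon, stroke `#ff0000` → cut (S927, F987). Machine vertices: (203.345,42.852) → (220.635,68.715) → (251.678,66.673) → (265.431,38.768) → (248.141,12.905) → (217.098,14.947) → (203.345,42.852). Closed: final G1 returns to the first vertex.

**Shape 2** — `<circle>` circle, stroke `#ff0000` → cut (S927, F987). Machine vertices: (100.638,168.078) → (91.222,197.058) → (66.570,214.968) → (36.100,214.968) → (11.448,197.058) → (2.032,168.078) → (11.448,139.098) → (36.100,121.188) → (66.570,121.188) → (91.222,139.098) → (100.638,168.078). Closed: final G1 returns to the first vertex.

**Shape 3** — `<line>` line segment, stroke `#000000` → engrave (S317, F3764). Machine vertices: (191.490,118.128) → (269.570,129.210). Open path.

**Shape 4** — `<path>` cubic bezier, stroke `#ff0000` → cut (S927, F987). Control points (SVG): P0=(246.494,115.236), P1=(247.672,137.590), P2=(280.025,140.214), P3=(281.499,156.561); sampled at t=k/5. Machine vertices: (246.494,125.050) → (250.445,113.738) → (258.900,105.555) → (268.880,98.895) → (277.406,92.154) → (281.499,83.725). Open path.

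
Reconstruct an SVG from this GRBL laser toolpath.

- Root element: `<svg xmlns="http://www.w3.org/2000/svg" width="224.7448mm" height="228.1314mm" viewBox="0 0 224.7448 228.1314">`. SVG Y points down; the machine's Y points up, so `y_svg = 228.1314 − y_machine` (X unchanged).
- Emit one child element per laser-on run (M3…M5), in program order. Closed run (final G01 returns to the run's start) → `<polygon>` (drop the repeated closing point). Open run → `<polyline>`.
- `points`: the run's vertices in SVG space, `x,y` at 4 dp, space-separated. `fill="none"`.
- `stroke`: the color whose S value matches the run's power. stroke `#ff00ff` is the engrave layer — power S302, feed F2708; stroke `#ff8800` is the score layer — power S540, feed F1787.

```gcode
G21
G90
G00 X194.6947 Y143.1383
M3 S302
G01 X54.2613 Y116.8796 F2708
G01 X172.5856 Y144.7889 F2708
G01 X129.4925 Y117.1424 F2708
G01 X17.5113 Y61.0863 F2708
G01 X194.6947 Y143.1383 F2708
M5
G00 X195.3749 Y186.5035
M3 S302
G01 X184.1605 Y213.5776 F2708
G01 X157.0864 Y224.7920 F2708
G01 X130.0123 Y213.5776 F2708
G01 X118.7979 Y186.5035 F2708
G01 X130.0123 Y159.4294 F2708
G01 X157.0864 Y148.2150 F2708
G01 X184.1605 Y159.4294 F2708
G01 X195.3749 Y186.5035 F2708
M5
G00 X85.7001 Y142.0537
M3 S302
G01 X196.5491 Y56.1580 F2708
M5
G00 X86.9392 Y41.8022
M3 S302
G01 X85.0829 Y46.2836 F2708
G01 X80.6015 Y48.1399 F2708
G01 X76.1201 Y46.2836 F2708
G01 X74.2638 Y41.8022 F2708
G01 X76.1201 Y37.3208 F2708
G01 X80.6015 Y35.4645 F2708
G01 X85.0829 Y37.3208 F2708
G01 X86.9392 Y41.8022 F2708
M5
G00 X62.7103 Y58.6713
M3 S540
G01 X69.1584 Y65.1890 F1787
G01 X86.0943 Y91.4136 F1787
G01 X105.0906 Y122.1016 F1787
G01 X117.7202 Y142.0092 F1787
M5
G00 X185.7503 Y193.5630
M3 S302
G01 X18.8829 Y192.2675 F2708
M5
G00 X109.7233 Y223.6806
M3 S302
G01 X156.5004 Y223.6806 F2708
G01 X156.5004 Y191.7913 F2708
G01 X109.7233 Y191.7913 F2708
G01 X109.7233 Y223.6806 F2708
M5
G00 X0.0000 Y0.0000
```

y_svg = 228.1314 − y_m.

[1] S302→`#ff00ff` (engrave); closed run; points: 194.6947,84.9931 54.2613,111.2518 172.5856,83.3425 129.4925,110.9890 17.5113,167.0451

[2] S302→`#ff00ff` (engrave); closed run; points: 195.3749,41.6279 184.1605,14.5538 157.0864,3.3394 130.0123,14.5538 118.7979,41.6279 130.0123,68.7020 157.0864,79.9164 184.1605,68.7020

[3] S302→`#ff00ff` (engrave); open run; points: 85.7001,86.0777 196.5491,171.9734

[4] S302→`#ff00ff` (engrave); closed run; points: 86.9392,186.3292 85.0829,181.8478 80.6015,179.9915 76.1201,181.8478 74.2638,186.3292 76.1201,190.8106 80.6015,192.6669 85.0829,190.8106

[5] S540→`#ff8800` (score); open run; points: 62.7103,169.4601 69.1584,162.9424 86.0943,136.7178 105.0906,106.0298 117.7202,86.1222

[6] S302→`#ff00ff` (engrave); open run; points: 185.7503,34.5684 18.8829,35.8639

[7] S302→`#ff00ff` (engrave); closed run; points: 109.7233,4.4508 156.5004,4.4508 156.5004,36.3401 109.7233,36.3401

<svg xmlns="http://www.w3.org/2000/svg" width="224.7448mm" height="228.1314mm" viewBox="0 0 224.7448 228.1314">
  <polygon points="194.6947,84.9931 54.2613,111.2518 172.5856,83.3425 129.4925,110.9890 17.5113,167.0451" fill="none" stroke="#ff00ff"/>
  <polygon points="195.3749,41.6279 184.1605,14.5538 157.0864,3.3394 130.0123,14.5538 118.7979,41.6279 130.0123,68.7020 157.0864,79.9164 184.1605,68.7020" fill="none" stroke="#ff00ff"/>
  <polyline points="85.7001,86.0777 196.5491,171.9734" fill="none" stroke="#ff00ff"/>
  <polygon points="86.9392,186.3292 85.0829,181.8478 80.6015,179.9915 76.1201,181.8478 74.2638,186.3292 76.1201,190.8106 80.6015,192.6669 85.0829,190.8106" fill="none" stroke="#ff00ff"/>
  <polyline points="62.7103,169.4601 69.1584,162.9424 86.0943,136.7178 105.0906,106.0298 117.7202,86.1222" fill="none" stroke="#ff8800"/>
  <polyline points="185.7503,34.5684 18.8829,35.8639" fill="none" stroke="#ff00ff"/>
  <polygon points="109.7233,4.4508 156.5004,4.4508 156.5004,36.3401 109.7233,36.3401" fill="none" stroke="#ff00ff"/>
</svg>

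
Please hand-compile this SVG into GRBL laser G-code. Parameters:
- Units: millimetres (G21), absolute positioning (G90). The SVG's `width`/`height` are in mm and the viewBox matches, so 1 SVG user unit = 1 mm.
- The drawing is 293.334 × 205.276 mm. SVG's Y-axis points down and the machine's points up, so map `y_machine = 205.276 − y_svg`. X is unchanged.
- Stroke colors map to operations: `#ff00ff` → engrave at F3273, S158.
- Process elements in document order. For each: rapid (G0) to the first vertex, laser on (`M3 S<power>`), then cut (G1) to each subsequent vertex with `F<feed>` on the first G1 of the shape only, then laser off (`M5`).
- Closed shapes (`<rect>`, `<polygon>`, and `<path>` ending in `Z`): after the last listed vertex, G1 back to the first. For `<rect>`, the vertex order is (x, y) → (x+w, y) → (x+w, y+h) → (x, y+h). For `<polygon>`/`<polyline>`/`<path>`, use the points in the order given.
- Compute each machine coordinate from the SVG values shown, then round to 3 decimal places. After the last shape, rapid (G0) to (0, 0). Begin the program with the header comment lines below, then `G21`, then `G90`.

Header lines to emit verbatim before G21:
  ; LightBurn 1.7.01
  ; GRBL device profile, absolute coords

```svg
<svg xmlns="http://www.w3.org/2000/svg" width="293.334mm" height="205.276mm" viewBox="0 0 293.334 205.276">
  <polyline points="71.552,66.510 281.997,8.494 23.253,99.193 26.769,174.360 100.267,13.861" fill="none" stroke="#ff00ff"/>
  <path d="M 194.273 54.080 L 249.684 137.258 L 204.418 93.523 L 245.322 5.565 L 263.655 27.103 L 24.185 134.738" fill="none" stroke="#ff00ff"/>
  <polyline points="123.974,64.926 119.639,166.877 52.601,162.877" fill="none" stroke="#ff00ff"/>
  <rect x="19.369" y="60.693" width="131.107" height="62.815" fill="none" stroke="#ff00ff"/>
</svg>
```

; LightBurn 1.7.01
; GRBL device profile, absolute coords
G21
G90
G0 X71.552 Y138.766
M3 S158
G1 X281.997 Y196.782 F3273
G1 X23.253 Y106.083
G1 X26.769 Y30.916
G1 X100.267 Y191.415
M5
G0 X194.273 Y151.196
M3 S158
G1 X249.684 Y68.018 F3273
G1 X204.418 Y111.753
G1 X245.322 Y199.711
G1 X263.655 Y178.173
G1 X24.185 Y70.538
M5
G0 X123.974 Y140.350
M3 S158
G1 X119.639 Y38.399 F3273
G1 X52.601 Y42.399
M5
G0 X19.369 Y144.583
M3 S158
G1 X150.476 Y144.583 F3273
G1 X150.476 Y81.768
G1 X19.369 Y81.768
G1 X19.369 Y144.583
M5
G0 X0.000 Y0.000

viewBox `0 0 293.334 205.276` with mm width/height → 1 unit = 1 mm. Flip: y_m = 205.276 − y_svg.

**Shape 1** — `<polyline>` open polyline, stroke `#ff00ff` → engrave (S158, F3273). Machine vertices: (71.552,138.766) → (281.997,196.782) → (23.253,106.083) → (26.769,30.916) → (100.267,191.415). Open path.

**Shape 2** — `<path>` open polyline, stroke `#ff00ff` → engrave (S158, F3273). Machine vertices: (194.273,151.196) → (249.684,68.018) → (204.418,111.753) → (245.322,199.711) → (263.655,178.173) → (24.185,70.538). Open path.

**Shape 3** — `<polyline>` open polyline, stroke `#ff00ff` → engrave (S158, F3273). Machine vertices: (123.974,140.350) → (119.639,38.399) → (52.601,42.399). Open path.

**Shape 4** — `<rect>` rectangle, stroke `#ff00ff` → engrave (S158, F3273). Machine vertices: (19.369,144.583) → (150.476,144.583) → (150.476,81.768) → (19.369,81.768) → (19.369,144.583). Closed: final G1 returns to the first vertex.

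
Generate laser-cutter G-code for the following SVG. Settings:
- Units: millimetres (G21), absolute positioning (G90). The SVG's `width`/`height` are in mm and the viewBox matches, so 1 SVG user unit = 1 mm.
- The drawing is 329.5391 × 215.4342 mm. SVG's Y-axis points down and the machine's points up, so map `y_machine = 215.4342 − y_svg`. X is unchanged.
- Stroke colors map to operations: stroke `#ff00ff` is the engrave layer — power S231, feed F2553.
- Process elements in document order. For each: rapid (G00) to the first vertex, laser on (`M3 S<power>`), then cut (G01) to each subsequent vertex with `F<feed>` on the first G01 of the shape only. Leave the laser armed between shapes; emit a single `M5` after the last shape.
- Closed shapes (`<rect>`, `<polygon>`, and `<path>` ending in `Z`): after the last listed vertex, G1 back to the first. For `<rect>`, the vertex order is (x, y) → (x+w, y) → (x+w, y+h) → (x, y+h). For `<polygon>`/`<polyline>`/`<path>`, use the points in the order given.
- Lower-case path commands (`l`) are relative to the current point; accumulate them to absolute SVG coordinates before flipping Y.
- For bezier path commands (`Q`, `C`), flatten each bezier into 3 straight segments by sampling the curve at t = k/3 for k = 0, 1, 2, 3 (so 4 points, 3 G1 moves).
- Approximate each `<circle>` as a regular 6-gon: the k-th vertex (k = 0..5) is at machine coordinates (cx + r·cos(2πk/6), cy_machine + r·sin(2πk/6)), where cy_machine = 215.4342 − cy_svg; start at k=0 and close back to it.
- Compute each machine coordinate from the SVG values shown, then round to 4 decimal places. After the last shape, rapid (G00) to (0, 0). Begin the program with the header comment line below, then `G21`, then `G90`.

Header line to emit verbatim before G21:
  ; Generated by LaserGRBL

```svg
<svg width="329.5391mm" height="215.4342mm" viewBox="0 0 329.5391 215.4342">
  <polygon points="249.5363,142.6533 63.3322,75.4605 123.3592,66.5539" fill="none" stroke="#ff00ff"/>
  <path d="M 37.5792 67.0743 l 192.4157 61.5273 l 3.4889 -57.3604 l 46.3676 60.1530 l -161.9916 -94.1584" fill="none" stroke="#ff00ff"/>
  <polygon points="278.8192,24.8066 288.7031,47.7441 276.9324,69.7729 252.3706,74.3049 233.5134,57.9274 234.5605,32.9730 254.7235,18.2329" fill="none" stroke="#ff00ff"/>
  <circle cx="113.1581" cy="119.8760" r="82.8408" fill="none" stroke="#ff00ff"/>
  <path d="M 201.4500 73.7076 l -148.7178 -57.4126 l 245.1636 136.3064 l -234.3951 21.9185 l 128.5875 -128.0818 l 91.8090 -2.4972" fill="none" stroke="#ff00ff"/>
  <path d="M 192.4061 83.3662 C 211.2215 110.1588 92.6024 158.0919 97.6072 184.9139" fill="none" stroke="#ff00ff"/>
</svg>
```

1 u = 1 mm; y_m = 215.4342 − y.

[1] `<polygon>` closed polygon, #ff00ff→engrave S231 F2553: (249.5363,72.7809) → (63.3322,139.9737) → (123.3592,148.8803) → (249.5363,72.7809) (closed)

[2] `<path>` open polyline, #ff00ff→engrave S231 F2553: (37.5792,148.3599) → (229.9949,86.8326) → (233.4838,144.1930) → (279.8514,84.0400) → (117.8598,178.1984)

[3] `<polygon>` regular polygon, #ff00ff→engrave S231 F2553: (278.8192,190.6276) → (288.7031,167.6901) → (276.9324,145.6613) → (252.3706,141.1293) → (233.5134,157.5068) → (234.5605,182.4612) → (254.7235,197.2013) → (278.8192,190.6276) (closed)

[4] `<circle>` circle, #ff00ff→engrave S231 F2553: (195.9989,95.5582) → (154.5785,167.3004) → (71.7377,167.3004) → (30.3173,95.5582) → (71.7377,23.8160) → (154.5785,23.8160) → (195.9989,95.5582) (closed)

[5] `<path>` open polyline, #ff00ff→engrave S231 F2553: (201.4500,141.7266) → (52.7322,199.1392) → (297.8958,62.8328) → (63.5007,40.9143) → (192.0882,168.9961) → (283.8972,171.4933)

[6] `<path>` cubic bezier, #ff00ff→engrave S231 F2553: (192.4061,132.0680) → (175.0788,99.7934) → (124.1415,62.8145) → (97.6072,30.5203)

; Generated by LaserGRBL
G21
G90
G00 X249.5363 Y72.7809
M3 S231
G01 X63.3322 Y139.9737 F2553
G01 X123.3592 Y148.8803
G01 X249.5363 Y72.7809
G00 X37.5792 Y148.3599
M3 S231
G01 X229.9949 Y86.8326 F2553
G01 X233.4838 Y144.1930
G01 X279.8514 Y84.0400
G01 X117.8598 Y178.1984
G00 X278.8192 Y190.6276
M3 S231
G01 X288.7031 Y167.6901 F2553
G01 X276.9324 Y145.6613
G01 X252.3706 Y141.1293
G01 X233.5134 Y157.5068
G01 X234.5605 Y182.4612
G01 X254.7235 Y197.2013
G01 X278.8192 Y190.6276
G00 X195.9989 Y95.5582
M3 S231
G01 X154.5785 Y167.3004 F2553
G01 X71.7377 Y167.3004
G01 X30.3173 Y95.5582
G01 X71.7377 Y23.8160
G01 X154.5785 Y23.8160
G01 X195.9989 Y95.5582
G00 X201.4500 Y141.7266
M3 S231
G01 X52.7322 Y199.1392 F2553
G01 X297.8958 Y62.8328
G01 X63.5007 Y40.9143
G01 X192.0882 Y168.9961
G01 X283.8972 Y171.4933
G00 X192.4061 Y132.0680
M3 S231
G01 X175.0788 Y99.7934 F2553
G01 X124.1415 Y62.8145
G01 X97.6072 Y30.5203
M5
G00 X0.0000 Y0.0000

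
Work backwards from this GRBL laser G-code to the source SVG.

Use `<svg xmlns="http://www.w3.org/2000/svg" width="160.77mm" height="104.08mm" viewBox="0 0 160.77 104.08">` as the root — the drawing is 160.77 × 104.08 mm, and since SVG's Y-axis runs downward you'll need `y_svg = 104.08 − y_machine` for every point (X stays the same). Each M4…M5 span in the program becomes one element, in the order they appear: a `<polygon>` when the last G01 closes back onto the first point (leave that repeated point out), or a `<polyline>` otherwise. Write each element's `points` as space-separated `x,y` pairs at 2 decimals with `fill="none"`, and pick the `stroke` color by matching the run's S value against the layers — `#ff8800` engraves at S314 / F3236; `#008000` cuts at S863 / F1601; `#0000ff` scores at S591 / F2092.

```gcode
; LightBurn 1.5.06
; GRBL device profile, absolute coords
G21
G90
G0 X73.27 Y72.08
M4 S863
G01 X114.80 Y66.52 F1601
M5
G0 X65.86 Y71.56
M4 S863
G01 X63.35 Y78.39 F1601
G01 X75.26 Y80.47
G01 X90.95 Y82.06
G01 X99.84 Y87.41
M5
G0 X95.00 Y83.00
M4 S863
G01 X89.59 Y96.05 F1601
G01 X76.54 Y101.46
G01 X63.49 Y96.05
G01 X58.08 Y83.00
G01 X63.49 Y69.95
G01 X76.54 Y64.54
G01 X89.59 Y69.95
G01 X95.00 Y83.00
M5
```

<svg xmlns="http://www.w3.org/2000/svg" width="160.77mm" height="104.08mm" viewBox="0 0 160.77 104.08">
  <polyline points="73.27,32.00 114.80,37.56" fill="none" stroke="#008000"/>
  <polyline points="65.86,32.52 63.35,25.69 75.26,23.61 90.95,22.02 99.84,16.67" fill="none" stroke="#008000"/>
  <polygon points="95.00,21.08 89.59,8.03 76.54,2.62 63.49,8.03 58.08,21.08 63.49,34.13 76.54,39.54 89.59,34.13" fill="none" stroke="#008000"/>
</svg>

Machine Y-up, SVG Y-down with viewBox height 104.08, so y_svg = 104.08 − y_machine; X carries over. Every run uses S863, so all elements get stroke `#008000` (cut).

Run 1: The run is open, so emit a `<polyline>` with points (Y-flipped): 73.27,32.00 114.80,37.56.

Run 2: The run is open, so emit a `<polyline>` with points (Y-flipped): 65.86,32.52 63.35,25.69 75.26,23.61 90.95,22.02 99.84,16.67.

Run 3: The run returns to its start, so emit a `<polygon>` with points (Y-flipped): 95.00,21.08 89.59,8.03 76.54,2.62 63.49,8.03 58.08,21.08 63.49,34.13 76.54,39.54 89.59,34.13.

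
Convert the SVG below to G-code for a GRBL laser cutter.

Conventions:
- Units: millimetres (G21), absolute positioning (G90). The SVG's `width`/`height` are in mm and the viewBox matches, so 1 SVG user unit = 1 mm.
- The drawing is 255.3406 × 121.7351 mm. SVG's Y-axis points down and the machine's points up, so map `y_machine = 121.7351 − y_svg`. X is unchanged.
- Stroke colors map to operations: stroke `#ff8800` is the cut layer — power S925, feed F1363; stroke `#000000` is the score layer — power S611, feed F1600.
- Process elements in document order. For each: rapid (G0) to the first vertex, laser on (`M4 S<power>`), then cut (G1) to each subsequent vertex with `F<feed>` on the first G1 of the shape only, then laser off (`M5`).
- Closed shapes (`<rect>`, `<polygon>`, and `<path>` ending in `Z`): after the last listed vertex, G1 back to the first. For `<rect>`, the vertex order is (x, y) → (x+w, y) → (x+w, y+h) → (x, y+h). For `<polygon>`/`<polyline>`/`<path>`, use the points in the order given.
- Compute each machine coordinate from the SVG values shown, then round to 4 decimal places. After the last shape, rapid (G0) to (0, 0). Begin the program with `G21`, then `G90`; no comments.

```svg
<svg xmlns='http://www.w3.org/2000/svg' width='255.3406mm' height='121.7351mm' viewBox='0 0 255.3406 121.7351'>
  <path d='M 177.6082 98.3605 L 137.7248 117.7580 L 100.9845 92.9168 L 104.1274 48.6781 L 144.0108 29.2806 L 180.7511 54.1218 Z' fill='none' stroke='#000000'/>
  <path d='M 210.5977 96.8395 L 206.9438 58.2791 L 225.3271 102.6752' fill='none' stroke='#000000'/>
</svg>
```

viewBox `0 0 255.3406 121.7351` with mm width/height → 1 unit = 1 mm. Flip: y_m = 121.7351 − y_svg.

**Shape 1** — `<path>` regular polygon, stroke `#000000` → score (S611, F1600). Machine vertices: (177.6082,23.3746) → (137.7248,3.9771) → (100.9845,28.8183) → (104.1274,73.0570) → (144.0108,92.4545) → (180.7511,67.6133) → (177.6082,23.3746). Closed: final G1 returns to the first vertex.

**Shape 2** — `<path>` open polyline, stroke `#000000` → score (S611, F1600). Machine vertices: (210.5977,24.8956) → (206.9438,63.4560) → (225.3271,19.0599). Open path.

G21
G90
G0 X177.6082 Y23.3746
M4 S611
G1 X137.7248 Y3.9771 F1600
G1 X100.9845 Y28.8183
G1 X104.1274 Y73.0570
G1 X144.0108 Y92.4545
G1 X180.7511 Y67.6133
G1 X177.6082 Y23.3746
M5
G0 X210.5977 Y24.8956
M4 S611
G1 X206.9438 Y63.4560 F1600
G1 X225.3271 Y19.0599
M5
G0 X0.0000 Y0.0000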